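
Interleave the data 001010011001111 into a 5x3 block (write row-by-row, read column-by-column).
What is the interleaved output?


Matrix:
  001
  010
  011
  001
  111
Read columns: 000010110110111

000010110110111


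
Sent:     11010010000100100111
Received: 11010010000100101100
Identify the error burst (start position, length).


XOR: 00000000000000001011

Burst at position 16, length 4


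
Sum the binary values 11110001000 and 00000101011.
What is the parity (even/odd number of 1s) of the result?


11110001000 = 1928
00000101011 = 43
Sum = 1971 = 11110110011
1s count = 8

even parity (8 ones in 11110110011)


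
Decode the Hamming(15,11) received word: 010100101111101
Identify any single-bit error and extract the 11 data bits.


Syndrome = 7: error at position 7

Data: 00001111101 (corrected bit 7)


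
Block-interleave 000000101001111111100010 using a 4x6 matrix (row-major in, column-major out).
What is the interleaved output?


Matrix:
  000000
  101001
  111111
  100010
Read columns: 011100100110001000110110

011100100110001000110110


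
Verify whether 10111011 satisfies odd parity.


Number of 1s: 6

No, parity error (6 ones)


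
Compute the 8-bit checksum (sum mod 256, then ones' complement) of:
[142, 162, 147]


Sum = 451 mod 256 = 195
Complement = 60

60


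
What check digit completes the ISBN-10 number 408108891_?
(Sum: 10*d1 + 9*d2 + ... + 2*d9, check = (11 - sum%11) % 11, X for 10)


Weighted sum: 212
212 mod 11 = 3

Check digit: 8


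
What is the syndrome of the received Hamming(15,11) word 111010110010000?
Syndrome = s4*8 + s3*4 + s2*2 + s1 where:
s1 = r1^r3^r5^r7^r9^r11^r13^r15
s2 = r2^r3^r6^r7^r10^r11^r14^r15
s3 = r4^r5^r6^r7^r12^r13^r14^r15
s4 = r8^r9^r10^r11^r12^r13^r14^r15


s1=1, s2=0, s3=0, s4=0

Syndrome = 1 (error at position 1)


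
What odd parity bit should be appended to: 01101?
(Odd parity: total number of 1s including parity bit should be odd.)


Number of 1s in data: 3
Parity bit: 0

0


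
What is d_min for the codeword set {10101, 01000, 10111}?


Comparing all pairs, minimum distance: 1
Can detect 0 errors, correct 0 errors

1


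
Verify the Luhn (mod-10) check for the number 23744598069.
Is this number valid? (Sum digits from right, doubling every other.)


Luhn sum = 56
56 mod 10 = 6

Invalid (Luhn sum mod 10 = 6)


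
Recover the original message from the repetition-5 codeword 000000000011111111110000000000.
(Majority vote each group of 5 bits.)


Groups: 00000, 00000, 11111, 11111, 00000, 00000
Majority votes: 001100

001100


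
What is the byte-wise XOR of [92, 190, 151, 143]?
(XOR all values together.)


XOR chain: 92 ^ 190 ^ 151 ^ 143 = 250

250


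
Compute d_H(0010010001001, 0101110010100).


XOR: 0111100011101
Count of 1s: 8

8


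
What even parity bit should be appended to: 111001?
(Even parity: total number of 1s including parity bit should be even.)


Number of 1s in data: 4
Parity bit: 0

0


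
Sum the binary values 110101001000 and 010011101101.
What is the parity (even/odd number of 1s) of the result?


110101001000 = 3400
010011101101 = 1261
Sum = 4661 = 1001000110101
1s count = 6

even parity (6 ones in 1001000110101)


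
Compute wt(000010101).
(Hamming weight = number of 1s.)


Counting 1s in 000010101

3


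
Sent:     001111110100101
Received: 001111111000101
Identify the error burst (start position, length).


XOR: 000000001100000

Burst at position 8, length 2


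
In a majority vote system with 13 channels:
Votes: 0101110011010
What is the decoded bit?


Ones: 7 out of 13
Threshold: 7

1 (7/13 voted 1)


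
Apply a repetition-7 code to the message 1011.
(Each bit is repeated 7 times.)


Each bit -> 7 copies

1111111000000011111111111111


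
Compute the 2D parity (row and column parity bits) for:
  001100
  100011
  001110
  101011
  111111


Row parities: 01100
Column parities: 110101

Row P: 01100, Col P: 110101, Corner: 0


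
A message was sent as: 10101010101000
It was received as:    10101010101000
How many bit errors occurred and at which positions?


XOR: 00000000000000

0 errors (received matches sent)


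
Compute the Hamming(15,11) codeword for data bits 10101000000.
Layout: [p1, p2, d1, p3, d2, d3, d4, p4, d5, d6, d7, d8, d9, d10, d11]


Parity bits: p1=0, p2=0, p3=1, p4=1

001101011000000


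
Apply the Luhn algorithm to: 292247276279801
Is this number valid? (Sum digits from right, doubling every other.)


Luhn sum = 68
68 mod 10 = 8

Invalid (Luhn sum mod 10 = 8)


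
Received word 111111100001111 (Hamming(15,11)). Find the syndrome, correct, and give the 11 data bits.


Syndrome = 0: no error detected

Data: 11110001111 (no errors)


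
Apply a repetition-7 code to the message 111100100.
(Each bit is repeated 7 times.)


Each bit -> 7 copies

111111111111111111111111111100000000000000111111100000000000000


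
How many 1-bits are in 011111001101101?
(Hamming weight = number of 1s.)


Counting 1s in 011111001101101

10


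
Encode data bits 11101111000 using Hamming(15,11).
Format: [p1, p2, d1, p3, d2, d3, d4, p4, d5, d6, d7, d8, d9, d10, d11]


Parity bits: p1=0, p2=0, p3=1, p4=0

001111001111000


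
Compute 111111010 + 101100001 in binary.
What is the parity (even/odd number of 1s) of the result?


111111010 = 506
101100001 = 353
Sum = 859 = 1101011011
1s count = 7

odd parity (7 ones in 1101011011)


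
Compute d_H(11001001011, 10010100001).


XOR: 01011101010
Count of 1s: 6

6


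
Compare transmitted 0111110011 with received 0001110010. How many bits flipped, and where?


XOR: 0110000001

3 error(s) at position(s): 1, 2, 9


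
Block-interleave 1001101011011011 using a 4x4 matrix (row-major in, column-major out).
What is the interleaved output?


Matrix:
  1001
  1010
  1101
  1011
Read columns: 1111001001011011

1111001001011011


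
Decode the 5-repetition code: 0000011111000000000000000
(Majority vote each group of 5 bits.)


Groups: 00000, 11111, 00000, 00000, 00000
Majority votes: 01000

01000


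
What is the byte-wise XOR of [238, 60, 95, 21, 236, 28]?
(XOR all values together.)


XOR chain: 238 ^ 60 ^ 95 ^ 21 ^ 236 ^ 28 = 104

104


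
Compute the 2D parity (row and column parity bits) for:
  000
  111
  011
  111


Row parities: 0101
Column parities: 011

Row P: 0101, Col P: 011, Corner: 0


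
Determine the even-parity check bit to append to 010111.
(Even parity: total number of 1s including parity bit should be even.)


Number of 1s in data: 4
Parity bit: 0

0


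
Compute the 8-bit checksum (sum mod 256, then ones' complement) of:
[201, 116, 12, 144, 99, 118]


Sum = 690 mod 256 = 178
Complement = 77

77


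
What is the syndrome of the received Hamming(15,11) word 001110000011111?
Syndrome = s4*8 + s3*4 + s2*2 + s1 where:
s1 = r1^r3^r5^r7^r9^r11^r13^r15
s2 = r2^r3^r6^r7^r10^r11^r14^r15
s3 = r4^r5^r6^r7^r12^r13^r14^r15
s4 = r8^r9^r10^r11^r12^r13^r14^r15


s1=1, s2=0, s3=0, s4=1

Syndrome = 9 (error at position 9)


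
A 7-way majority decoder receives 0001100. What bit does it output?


Ones: 2 out of 7
Threshold: 4

0 (2/7 voted 1)


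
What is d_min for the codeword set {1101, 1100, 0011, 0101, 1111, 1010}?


Comparing all pairs, minimum distance: 1
Can detect 0 errors, correct 0 errors

1


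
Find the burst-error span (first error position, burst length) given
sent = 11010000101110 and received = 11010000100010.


XOR: 00000000001100

Burst at position 10, length 2


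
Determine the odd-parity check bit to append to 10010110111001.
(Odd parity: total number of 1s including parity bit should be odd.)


Number of 1s in data: 8
Parity bit: 1

1


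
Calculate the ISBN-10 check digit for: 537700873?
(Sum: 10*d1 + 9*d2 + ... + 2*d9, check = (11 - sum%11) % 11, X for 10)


Weighted sum: 241
241 mod 11 = 10

Check digit: 1


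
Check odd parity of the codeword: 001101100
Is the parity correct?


Number of 1s: 4

No, parity error (4 ones)


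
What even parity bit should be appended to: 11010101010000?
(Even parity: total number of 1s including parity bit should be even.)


Number of 1s in data: 6
Parity bit: 0

0


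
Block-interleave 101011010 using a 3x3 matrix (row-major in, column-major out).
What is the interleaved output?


Matrix:
  101
  011
  010
Read columns: 100011110

100011110


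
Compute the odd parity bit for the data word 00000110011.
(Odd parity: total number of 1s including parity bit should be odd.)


Number of 1s in data: 4
Parity bit: 1

1


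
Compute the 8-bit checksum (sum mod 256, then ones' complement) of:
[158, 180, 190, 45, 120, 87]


Sum = 780 mod 256 = 12
Complement = 243

243


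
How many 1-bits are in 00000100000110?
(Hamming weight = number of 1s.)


Counting 1s in 00000100000110

3


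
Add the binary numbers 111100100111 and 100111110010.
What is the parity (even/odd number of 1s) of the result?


111100100111 = 3879
100111110010 = 2546
Sum = 6425 = 1100100011001
1s count = 6

even parity (6 ones in 1100100011001)


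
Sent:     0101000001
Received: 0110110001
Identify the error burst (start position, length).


XOR: 0011110000

Burst at position 2, length 4


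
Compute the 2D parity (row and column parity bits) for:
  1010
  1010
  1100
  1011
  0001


Row parities: 00011
Column parities: 0110

Row P: 00011, Col P: 0110, Corner: 0


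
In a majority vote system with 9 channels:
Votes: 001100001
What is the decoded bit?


Ones: 3 out of 9
Threshold: 5

0 (3/9 voted 1)


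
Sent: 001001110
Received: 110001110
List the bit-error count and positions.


XOR: 111000000

3 error(s) at position(s): 0, 1, 2


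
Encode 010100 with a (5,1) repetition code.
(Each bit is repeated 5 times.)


Each bit -> 5 copies

000001111100000111110000000000


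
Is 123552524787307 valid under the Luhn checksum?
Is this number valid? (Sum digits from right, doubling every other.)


Luhn sum = 59
59 mod 10 = 9

Invalid (Luhn sum mod 10 = 9)


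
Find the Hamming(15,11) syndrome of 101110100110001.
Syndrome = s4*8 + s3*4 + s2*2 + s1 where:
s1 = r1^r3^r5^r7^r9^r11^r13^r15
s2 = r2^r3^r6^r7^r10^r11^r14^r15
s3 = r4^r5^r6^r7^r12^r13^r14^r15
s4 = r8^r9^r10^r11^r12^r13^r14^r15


s1=0, s2=1, s3=0, s4=1

Syndrome = 10 (error at position 10)


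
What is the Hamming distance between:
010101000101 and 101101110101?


XOR: 111000110000
Count of 1s: 5

5


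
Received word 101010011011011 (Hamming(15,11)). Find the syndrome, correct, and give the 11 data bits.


Syndrome = 0: no error detected

Data: 11001011011 (no errors)


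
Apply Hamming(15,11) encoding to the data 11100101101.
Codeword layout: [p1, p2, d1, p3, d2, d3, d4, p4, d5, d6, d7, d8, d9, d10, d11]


Parity bits: p1=0, p2=0, p3=1, p4=0

001111000101101


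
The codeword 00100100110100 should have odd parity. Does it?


Number of 1s: 5

Yes, parity is correct (5 ones)


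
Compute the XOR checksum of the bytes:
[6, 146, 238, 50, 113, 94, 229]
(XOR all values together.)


XOR chain: 6 ^ 146 ^ 238 ^ 50 ^ 113 ^ 94 ^ 229 = 130

130


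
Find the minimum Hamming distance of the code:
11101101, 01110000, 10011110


Comparing all pairs, minimum distance: 5
Can detect 4 errors, correct 2 errors

5


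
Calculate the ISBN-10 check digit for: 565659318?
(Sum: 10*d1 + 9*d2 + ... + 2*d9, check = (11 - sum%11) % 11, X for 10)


Weighted sum: 292
292 mod 11 = 6

Check digit: 5


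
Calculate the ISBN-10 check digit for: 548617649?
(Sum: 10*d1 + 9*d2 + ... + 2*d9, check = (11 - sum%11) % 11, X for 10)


Weighted sum: 287
287 mod 11 = 1

Check digit: X


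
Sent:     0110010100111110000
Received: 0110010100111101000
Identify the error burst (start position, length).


XOR: 0000000000000011000

Burst at position 14, length 2


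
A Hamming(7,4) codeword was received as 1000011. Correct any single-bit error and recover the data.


Syndrome = 0: no error detected

Data: 0011 (no errors)


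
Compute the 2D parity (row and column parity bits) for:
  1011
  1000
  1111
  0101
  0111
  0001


Row parities: 110011
Column parities: 1111

Row P: 110011, Col P: 1111, Corner: 0


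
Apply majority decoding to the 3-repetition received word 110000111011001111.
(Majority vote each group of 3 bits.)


Groups: 110, 000, 111, 011, 001, 111
Majority votes: 101101

101101


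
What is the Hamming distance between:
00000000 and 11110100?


XOR: 11110100
Count of 1s: 5

5


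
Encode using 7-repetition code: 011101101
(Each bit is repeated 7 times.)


Each bit -> 7 copies

000000011111111111111111111100000001111111111111100000001111111


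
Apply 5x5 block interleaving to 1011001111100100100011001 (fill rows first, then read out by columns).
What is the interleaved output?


Matrix:
  10110
  01111
  10010
  01000
  11001
Read columns: 1010101011110001110001001

1010101011110001110001001


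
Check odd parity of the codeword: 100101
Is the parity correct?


Number of 1s: 3

Yes, parity is correct (3 ones)


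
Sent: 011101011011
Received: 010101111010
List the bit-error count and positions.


XOR: 001000100001

3 error(s) at position(s): 2, 6, 11


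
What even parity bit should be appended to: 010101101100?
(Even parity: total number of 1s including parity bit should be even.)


Number of 1s in data: 6
Parity bit: 0

0


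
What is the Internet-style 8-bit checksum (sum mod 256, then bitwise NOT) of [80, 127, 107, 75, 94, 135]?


Sum = 618 mod 256 = 106
Complement = 149

149


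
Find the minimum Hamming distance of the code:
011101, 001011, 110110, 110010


Comparing all pairs, minimum distance: 1
Can detect 0 errors, correct 0 errors

1


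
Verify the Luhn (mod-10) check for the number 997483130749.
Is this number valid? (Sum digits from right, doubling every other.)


Luhn sum = 66
66 mod 10 = 6

Invalid (Luhn sum mod 10 = 6)


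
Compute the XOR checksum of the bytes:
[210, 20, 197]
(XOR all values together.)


XOR chain: 210 ^ 20 ^ 197 = 3

3


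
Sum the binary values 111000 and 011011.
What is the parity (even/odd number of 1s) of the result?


111000 = 56
011011 = 27
Sum = 83 = 1010011
1s count = 4

even parity (4 ones in 1010011)


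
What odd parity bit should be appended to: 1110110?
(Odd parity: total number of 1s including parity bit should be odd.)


Number of 1s in data: 5
Parity bit: 0

0


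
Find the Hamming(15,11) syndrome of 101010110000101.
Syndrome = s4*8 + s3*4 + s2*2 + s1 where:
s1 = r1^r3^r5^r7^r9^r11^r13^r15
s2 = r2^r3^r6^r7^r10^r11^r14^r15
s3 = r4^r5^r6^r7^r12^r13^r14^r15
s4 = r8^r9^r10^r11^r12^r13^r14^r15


s1=0, s2=1, s3=0, s4=1

Syndrome = 10 (error at position 10)


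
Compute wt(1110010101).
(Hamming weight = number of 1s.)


Counting 1s in 1110010101

6


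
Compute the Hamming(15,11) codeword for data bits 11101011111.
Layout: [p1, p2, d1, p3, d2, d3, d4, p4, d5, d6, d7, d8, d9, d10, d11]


Parity bits: p1=0, p2=1, p3=0, p4=0

011011001011111


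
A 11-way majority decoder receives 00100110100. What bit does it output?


Ones: 4 out of 11
Threshold: 6

0 (4/11 voted 1)


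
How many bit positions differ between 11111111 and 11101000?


XOR: 00010111
Count of 1s: 4

4


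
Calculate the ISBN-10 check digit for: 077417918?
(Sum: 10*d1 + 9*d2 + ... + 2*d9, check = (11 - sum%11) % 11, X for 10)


Weighted sum: 243
243 mod 11 = 1

Check digit: X


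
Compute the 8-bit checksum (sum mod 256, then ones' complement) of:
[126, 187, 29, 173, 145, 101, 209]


Sum = 970 mod 256 = 202
Complement = 53

53


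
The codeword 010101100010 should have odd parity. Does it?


Number of 1s: 5

Yes, parity is correct (5 ones)


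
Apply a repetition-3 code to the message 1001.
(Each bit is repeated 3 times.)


Each bit -> 3 copies

111000000111


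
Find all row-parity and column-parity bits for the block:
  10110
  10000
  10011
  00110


Row parities: 1110
Column parities: 10011

Row P: 1110, Col P: 10011, Corner: 1


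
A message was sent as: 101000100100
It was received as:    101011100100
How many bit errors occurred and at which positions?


XOR: 000011000000

2 error(s) at position(s): 4, 5


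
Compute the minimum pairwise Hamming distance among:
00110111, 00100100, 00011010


Comparing all pairs, minimum distance: 3
Can detect 2 errors, correct 1 errors

3


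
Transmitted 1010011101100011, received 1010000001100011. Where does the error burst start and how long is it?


XOR: 0000011100000000

Burst at position 5, length 3


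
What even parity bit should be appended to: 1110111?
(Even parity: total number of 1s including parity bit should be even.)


Number of 1s in data: 6
Parity bit: 0

0


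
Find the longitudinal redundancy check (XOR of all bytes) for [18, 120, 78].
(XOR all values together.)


XOR chain: 18 ^ 120 ^ 78 = 36

36


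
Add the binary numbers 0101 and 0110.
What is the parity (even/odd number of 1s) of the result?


0101 = 5
0110 = 6
Sum = 11 = 1011
1s count = 3

odd parity (3 ones in 1011)


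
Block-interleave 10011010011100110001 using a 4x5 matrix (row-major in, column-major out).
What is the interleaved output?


Matrix:
  10011
  01001
  11001
  10001
Read columns: 10110110000010001111

10110110000010001111


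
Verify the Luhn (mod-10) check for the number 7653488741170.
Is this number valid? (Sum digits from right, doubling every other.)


Luhn sum = 57
57 mod 10 = 7

Invalid (Luhn sum mod 10 = 7)


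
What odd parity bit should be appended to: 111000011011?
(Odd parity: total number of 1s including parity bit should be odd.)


Number of 1s in data: 7
Parity bit: 0

0


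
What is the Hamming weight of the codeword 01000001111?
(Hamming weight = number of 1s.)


Counting 1s in 01000001111

5


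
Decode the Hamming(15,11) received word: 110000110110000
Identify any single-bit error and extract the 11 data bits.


Syndrome = 13: error at position 13

Data: 00010110100 (corrected bit 13)


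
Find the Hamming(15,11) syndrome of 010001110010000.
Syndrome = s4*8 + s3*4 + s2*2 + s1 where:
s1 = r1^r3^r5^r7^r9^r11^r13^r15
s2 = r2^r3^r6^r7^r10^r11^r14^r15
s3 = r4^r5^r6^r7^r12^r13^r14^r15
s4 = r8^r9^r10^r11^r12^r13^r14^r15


s1=0, s2=0, s3=0, s4=0

Syndrome = 0 (no error)


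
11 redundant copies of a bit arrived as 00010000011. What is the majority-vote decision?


Ones: 3 out of 11
Threshold: 6

0 (3/11 voted 1)


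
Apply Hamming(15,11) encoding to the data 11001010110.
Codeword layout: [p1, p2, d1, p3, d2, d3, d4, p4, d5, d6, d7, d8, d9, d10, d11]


Parity bits: p1=1, p2=1, p3=1, p4=0

111110001010110


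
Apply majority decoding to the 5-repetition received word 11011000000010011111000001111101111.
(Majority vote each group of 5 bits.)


Groups: 11011, 00000, 00100, 11111, 00000, 11111, 01111
Majority votes: 1001011

1001011


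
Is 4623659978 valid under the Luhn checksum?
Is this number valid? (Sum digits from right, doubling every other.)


Luhn sum = 60
60 mod 10 = 0

Valid (Luhn sum mod 10 = 0)


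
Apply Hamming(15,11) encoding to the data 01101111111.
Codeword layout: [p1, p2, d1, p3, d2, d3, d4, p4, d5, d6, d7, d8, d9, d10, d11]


Parity bits: p1=1, p2=1, p3=0, p4=1

110011011111111


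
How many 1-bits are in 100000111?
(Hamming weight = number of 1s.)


Counting 1s in 100000111

4


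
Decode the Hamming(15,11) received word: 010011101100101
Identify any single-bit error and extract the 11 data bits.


Syndrome = 7: error at position 7

Data: 01101100101 (corrected bit 7)


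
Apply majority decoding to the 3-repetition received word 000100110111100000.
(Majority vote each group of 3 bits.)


Groups: 000, 100, 110, 111, 100, 000
Majority votes: 001100

001100


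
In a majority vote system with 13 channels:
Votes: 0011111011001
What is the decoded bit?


Ones: 8 out of 13
Threshold: 7

1 (8/13 voted 1)


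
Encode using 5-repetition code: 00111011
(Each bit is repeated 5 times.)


Each bit -> 5 copies

0000000000111111111111111000001111111111


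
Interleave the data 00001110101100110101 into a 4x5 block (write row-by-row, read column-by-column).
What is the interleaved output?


Matrix:
  00001
  11010
  11001
  10101
Read columns: 01110110000101001011

01110110000101001011


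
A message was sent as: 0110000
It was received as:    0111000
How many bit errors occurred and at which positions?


XOR: 0001000

1 error(s) at position(s): 3


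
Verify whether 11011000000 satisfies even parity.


Number of 1s: 4

Yes, parity is correct (4 ones)


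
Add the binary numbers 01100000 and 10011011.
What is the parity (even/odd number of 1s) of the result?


01100000 = 96
10011011 = 155
Sum = 251 = 11111011
1s count = 7

odd parity (7 ones in 11111011)


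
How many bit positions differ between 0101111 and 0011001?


XOR: 0110110
Count of 1s: 4

4


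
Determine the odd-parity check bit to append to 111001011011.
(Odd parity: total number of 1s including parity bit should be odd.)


Number of 1s in data: 8
Parity bit: 1

1


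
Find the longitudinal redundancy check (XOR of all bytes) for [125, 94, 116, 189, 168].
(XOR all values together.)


XOR chain: 125 ^ 94 ^ 116 ^ 189 ^ 168 = 66

66


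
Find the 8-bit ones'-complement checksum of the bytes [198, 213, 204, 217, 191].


Sum = 1023 mod 256 = 255
Complement = 0

0


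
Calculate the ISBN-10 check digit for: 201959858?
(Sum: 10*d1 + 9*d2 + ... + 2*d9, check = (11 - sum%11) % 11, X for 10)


Weighted sum: 229
229 mod 11 = 9

Check digit: 2


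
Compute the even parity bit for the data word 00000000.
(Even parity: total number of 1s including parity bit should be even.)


Number of 1s in data: 0
Parity bit: 0

0


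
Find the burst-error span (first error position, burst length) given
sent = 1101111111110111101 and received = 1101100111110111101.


XOR: 0000011000000000000

Burst at position 5, length 2


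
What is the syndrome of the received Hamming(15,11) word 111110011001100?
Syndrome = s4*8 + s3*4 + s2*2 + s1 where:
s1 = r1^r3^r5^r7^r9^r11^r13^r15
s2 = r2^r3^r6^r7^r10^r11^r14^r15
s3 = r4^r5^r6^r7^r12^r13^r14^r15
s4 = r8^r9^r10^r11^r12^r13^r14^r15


s1=1, s2=0, s3=0, s4=0

Syndrome = 1 (error at position 1)


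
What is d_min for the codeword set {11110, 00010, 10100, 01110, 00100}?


Comparing all pairs, minimum distance: 1
Can detect 0 errors, correct 0 errors

1


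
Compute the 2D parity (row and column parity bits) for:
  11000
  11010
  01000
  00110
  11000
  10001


Row parities: 011000
Column parities: 00101

Row P: 011000, Col P: 00101, Corner: 0


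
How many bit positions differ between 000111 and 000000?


XOR: 000111
Count of 1s: 3

3


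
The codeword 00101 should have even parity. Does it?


Number of 1s: 2

Yes, parity is correct (2 ones)


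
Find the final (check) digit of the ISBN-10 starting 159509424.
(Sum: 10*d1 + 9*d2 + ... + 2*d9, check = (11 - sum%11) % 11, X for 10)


Weighted sum: 237
237 mod 11 = 6

Check digit: 5


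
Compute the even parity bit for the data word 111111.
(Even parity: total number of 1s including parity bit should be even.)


Number of 1s in data: 6
Parity bit: 0

0


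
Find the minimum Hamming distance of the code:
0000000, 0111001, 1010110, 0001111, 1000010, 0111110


Comparing all pairs, minimum distance: 2
Can detect 1 errors, correct 0 errors

2


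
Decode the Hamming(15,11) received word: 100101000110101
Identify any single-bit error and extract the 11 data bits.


Syndrome = 0: no error detected

Data: 00100110101 (no errors)


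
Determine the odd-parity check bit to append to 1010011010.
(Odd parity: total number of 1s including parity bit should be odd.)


Number of 1s in data: 5
Parity bit: 0

0


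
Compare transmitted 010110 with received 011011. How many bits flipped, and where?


XOR: 001101

3 error(s) at position(s): 2, 3, 5


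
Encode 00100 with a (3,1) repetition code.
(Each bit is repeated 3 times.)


Each bit -> 3 copies

000000111000000


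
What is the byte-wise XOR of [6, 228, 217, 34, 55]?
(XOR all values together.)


XOR chain: 6 ^ 228 ^ 217 ^ 34 ^ 55 = 46

46


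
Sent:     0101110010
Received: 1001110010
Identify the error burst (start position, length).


XOR: 1100000000

Burst at position 0, length 2


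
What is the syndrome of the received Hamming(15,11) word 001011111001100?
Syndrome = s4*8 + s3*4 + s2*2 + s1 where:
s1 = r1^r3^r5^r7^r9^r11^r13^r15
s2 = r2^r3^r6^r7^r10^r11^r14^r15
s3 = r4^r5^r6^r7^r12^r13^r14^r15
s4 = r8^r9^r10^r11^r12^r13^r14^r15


s1=1, s2=1, s3=1, s4=0

Syndrome = 7 (error at position 7)


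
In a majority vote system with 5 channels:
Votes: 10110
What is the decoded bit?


Ones: 3 out of 5
Threshold: 3

1 (3/5 voted 1)


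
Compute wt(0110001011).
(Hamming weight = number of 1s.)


Counting 1s in 0110001011

5


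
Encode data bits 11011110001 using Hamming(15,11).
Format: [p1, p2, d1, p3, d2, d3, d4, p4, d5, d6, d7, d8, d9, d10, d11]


Parity bits: p1=0, p2=1, p3=1, p4=0

011110101110001


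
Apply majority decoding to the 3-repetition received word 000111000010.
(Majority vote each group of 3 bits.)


Groups: 000, 111, 000, 010
Majority votes: 0100

0100


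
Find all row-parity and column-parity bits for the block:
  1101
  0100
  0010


Row parities: 111
Column parities: 1011

Row P: 111, Col P: 1011, Corner: 1


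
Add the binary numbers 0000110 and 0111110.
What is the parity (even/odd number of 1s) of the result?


0000110 = 6
0111110 = 62
Sum = 68 = 1000100
1s count = 2

even parity (2 ones in 1000100)


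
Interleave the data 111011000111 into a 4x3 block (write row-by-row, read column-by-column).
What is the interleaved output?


Matrix:
  111
  011
  000
  111
Read columns: 100111011101

100111011101


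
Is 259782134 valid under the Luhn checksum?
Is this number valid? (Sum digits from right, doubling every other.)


Luhn sum = 40
40 mod 10 = 0

Valid (Luhn sum mod 10 = 0)


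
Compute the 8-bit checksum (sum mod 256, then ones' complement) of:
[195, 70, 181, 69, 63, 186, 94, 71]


Sum = 929 mod 256 = 161
Complement = 94

94


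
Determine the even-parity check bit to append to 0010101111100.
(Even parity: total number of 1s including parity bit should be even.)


Number of 1s in data: 7
Parity bit: 1

1


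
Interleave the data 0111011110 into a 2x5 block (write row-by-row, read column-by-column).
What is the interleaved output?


Matrix:
  01110
  11110
Read columns: 0111111100

0111111100


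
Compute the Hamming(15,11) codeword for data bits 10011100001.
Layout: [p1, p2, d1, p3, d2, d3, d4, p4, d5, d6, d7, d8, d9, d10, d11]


Parity bits: p1=0, p2=0, p3=0, p4=1

001000111100001


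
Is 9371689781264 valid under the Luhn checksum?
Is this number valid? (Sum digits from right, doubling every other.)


Luhn sum = 70
70 mod 10 = 0

Valid (Luhn sum mod 10 = 0)


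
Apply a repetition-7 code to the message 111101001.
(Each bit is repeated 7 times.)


Each bit -> 7 copies

111111111111111111111111111100000001111111000000000000001111111


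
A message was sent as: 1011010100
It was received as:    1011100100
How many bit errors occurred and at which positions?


XOR: 0000110000

2 error(s) at position(s): 4, 5


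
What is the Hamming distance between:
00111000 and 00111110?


XOR: 00000110
Count of 1s: 2

2


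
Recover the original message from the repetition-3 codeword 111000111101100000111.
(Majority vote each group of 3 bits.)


Groups: 111, 000, 111, 101, 100, 000, 111
Majority votes: 1011001

1011001


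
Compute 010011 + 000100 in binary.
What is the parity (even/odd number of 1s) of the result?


010011 = 19
000100 = 4
Sum = 23 = 10111
1s count = 4

even parity (4 ones in 10111)


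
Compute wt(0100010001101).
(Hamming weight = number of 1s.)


Counting 1s in 0100010001101

5


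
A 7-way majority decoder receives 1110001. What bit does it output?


Ones: 4 out of 7
Threshold: 4

1 (4/7 voted 1)


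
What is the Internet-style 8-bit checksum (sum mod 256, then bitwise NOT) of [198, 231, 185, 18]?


Sum = 632 mod 256 = 120
Complement = 135

135


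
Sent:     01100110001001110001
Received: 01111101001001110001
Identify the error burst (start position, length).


XOR: 00011011000000000000

Burst at position 3, length 5


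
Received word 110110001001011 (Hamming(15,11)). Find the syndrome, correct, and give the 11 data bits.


Syndrome = 6: error at position 6

Data: 01101001011 (corrected bit 6)


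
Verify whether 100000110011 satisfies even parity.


Number of 1s: 5

No, parity error (5 ones)


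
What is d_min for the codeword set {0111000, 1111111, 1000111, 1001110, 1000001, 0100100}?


Comparing all pairs, minimum distance: 2
Can detect 1 errors, correct 0 errors

2


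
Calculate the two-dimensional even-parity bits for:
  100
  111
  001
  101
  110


Row parities: 11100
Column parities: 001

Row P: 11100, Col P: 001, Corner: 1


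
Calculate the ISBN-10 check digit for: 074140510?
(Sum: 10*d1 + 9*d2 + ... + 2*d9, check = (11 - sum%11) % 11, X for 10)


Weighted sum: 149
149 mod 11 = 6

Check digit: 5


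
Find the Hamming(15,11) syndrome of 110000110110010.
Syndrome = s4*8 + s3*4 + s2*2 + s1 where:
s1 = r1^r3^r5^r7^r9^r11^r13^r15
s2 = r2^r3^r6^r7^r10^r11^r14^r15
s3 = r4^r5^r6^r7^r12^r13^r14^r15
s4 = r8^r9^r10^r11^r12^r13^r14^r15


s1=1, s2=1, s3=0, s4=0

Syndrome = 3 (error at position 3)


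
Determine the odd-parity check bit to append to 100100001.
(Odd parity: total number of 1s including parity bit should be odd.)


Number of 1s in data: 3
Parity bit: 0

0


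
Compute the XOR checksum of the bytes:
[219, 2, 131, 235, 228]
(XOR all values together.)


XOR chain: 219 ^ 2 ^ 131 ^ 235 ^ 228 = 85

85


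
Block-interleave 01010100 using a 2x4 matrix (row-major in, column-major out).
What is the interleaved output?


Matrix:
  0101
  0100
Read columns: 00110010

00110010


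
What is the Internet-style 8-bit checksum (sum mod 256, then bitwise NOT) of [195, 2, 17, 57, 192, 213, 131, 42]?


Sum = 849 mod 256 = 81
Complement = 174

174


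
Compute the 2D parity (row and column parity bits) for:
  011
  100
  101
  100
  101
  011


Row parities: 010100
Column parities: 000

Row P: 010100, Col P: 000, Corner: 0


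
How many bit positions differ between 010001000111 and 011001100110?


XOR: 001000100001
Count of 1s: 3

3


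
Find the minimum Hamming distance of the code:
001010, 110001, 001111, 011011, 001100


Comparing all pairs, minimum distance: 2
Can detect 1 errors, correct 0 errors

2


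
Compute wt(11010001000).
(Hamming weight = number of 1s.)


Counting 1s in 11010001000

4


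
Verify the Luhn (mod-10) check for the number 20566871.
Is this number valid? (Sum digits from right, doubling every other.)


Luhn sum = 28
28 mod 10 = 8

Invalid (Luhn sum mod 10 = 8)


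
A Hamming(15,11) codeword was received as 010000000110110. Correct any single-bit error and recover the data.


Syndrome = 0: no error detected

Data: 00000110110 (no errors)


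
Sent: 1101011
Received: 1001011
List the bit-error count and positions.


XOR: 0100000

1 error(s) at position(s): 1


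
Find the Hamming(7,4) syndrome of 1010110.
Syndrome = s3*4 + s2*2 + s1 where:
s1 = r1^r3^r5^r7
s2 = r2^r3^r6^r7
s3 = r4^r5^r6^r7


s1=1, s2=0, s3=0

Syndrome = 1 (error at position 1)


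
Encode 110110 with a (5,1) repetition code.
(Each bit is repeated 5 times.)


Each bit -> 5 copies

111111111100000111111111100000


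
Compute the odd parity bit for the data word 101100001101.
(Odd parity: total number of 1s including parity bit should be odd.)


Number of 1s in data: 6
Parity bit: 1

1


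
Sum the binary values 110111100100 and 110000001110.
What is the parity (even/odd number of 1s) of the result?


110111100100 = 3556
110000001110 = 3086
Sum = 6642 = 1100111110010
1s count = 8

even parity (8 ones in 1100111110010)


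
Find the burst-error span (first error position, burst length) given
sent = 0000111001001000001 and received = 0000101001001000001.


XOR: 0000010000000000000

Burst at position 5, length 1


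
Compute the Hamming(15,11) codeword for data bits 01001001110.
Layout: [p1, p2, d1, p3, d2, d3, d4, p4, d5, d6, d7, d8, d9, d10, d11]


Parity bits: p1=1, p2=1, p3=0, p4=0

110010001001110


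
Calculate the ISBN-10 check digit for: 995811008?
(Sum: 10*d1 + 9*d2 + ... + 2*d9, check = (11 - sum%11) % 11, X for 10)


Weighted sum: 294
294 mod 11 = 8

Check digit: 3


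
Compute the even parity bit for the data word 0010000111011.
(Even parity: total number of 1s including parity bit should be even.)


Number of 1s in data: 6
Parity bit: 0

0


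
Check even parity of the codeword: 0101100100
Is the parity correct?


Number of 1s: 4

Yes, parity is correct (4 ones)


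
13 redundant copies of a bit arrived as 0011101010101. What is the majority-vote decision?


Ones: 7 out of 13
Threshold: 7

1 (7/13 voted 1)


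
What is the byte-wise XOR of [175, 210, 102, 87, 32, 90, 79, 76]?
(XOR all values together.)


XOR chain: 175 ^ 210 ^ 102 ^ 87 ^ 32 ^ 90 ^ 79 ^ 76 = 53

53


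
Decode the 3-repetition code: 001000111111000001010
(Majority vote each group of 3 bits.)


Groups: 001, 000, 111, 111, 000, 001, 010
Majority votes: 0011000

0011000


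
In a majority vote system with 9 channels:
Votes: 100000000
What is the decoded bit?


Ones: 1 out of 9
Threshold: 5

0 (1/9 voted 1)


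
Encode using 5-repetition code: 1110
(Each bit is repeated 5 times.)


Each bit -> 5 copies

11111111111111100000


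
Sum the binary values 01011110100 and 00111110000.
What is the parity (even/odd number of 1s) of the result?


01011110100 = 756
00111110000 = 496
Sum = 1252 = 10011100100
1s count = 5

odd parity (5 ones in 10011100100)


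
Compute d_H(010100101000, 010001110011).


XOR: 000101011011
Count of 1s: 6

6


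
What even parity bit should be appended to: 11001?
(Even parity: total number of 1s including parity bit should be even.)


Number of 1s in data: 3
Parity bit: 1

1


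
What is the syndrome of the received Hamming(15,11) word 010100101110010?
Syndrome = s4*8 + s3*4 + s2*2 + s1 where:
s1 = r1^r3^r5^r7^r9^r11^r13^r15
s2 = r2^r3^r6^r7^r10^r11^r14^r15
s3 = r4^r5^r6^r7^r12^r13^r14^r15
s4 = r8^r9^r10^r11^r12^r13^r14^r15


s1=1, s2=1, s3=1, s4=0

Syndrome = 7 (error at position 7)


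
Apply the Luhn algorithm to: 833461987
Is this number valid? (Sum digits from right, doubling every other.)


Luhn sum = 56
56 mod 10 = 6

Invalid (Luhn sum mod 10 = 6)


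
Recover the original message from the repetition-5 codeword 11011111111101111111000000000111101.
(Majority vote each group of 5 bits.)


Groups: 11011, 11111, 11011, 11111, 00000, 00001, 11101
Majority votes: 1111001

1111001


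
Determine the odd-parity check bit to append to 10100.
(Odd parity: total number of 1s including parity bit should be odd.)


Number of 1s in data: 2
Parity bit: 1

1


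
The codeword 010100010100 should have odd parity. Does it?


Number of 1s: 4

No, parity error (4 ones)


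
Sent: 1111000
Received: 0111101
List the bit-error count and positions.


XOR: 1000101

3 error(s) at position(s): 0, 4, 6


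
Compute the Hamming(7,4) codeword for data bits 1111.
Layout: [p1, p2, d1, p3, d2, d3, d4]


Parity bits: p1=1, p2=1, p3=1

1111111


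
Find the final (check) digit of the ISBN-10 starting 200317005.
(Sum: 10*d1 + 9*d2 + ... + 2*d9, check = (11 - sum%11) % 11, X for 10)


Weighted sum: 92
92 mod 11 = 4

Check digit: 7


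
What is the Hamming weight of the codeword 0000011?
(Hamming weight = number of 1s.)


Counting 1s in 0000011

2


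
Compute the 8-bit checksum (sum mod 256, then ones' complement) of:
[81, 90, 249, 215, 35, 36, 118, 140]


Sum = 964 mod 256 = 196
Complement = 59

59


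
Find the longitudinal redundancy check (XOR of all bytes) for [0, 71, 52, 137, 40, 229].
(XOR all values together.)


XOR chain: 0 ^ 71 ^ 52 ^ 137 ^ 40 ^ 229 = 55

55


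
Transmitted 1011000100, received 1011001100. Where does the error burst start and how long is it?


XOR: 0000001000

Burst at position 6, length 1


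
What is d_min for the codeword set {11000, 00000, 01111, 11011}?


Comparing all pairs, minimum distance: 2
Can detect 1 errors, correct 0 errors

2


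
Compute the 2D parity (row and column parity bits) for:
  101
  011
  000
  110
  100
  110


Row parities: 000010
Column parities: 010

Row P: 000010, Col P: 010, Corner: 1


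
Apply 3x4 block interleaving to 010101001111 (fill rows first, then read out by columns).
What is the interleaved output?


Matrix:
  0101
  0100
  1111
Read columns: 001111001101

001111001101


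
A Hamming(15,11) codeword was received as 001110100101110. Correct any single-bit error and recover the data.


Syndrome = 0: no error detected

Data: 11010101110 (no errors)


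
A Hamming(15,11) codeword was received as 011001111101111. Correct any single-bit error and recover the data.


Syndrome = 11: error at position 11

Data: 10111111111 (corrected bit 11)


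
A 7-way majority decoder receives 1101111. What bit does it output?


Ones: 6 out of 7
Threshold: 4

1 (6/7 voted 1)


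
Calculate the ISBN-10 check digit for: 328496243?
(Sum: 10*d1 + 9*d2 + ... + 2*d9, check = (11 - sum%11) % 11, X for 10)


Weighted sum: 250
250 mod 11 = 8

Check digit: 3


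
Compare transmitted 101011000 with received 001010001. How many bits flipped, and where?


XOR: 100001001

3 error(s) at position(s): 0, 5, 8


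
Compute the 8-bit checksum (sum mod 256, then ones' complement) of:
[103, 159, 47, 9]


Sum = 318 mod 256 = 62
Complement = 193

193


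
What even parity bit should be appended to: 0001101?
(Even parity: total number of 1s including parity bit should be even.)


Number of 1s in data: 3
Parity bit: 1

1


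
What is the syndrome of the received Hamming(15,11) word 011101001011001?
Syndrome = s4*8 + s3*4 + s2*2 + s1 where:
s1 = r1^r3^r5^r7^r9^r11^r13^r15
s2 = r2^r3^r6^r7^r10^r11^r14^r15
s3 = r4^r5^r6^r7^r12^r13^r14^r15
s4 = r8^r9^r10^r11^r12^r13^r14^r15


s1=0, s2=1, s3=0, s4=0

Syndrome = 2 (error at position 2)


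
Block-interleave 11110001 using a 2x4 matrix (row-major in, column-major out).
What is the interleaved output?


Matrix:
  1111
  0001
Read columns: 10101011

10101011


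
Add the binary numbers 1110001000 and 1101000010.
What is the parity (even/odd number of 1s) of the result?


1110001000 = 904
1101000010 = 834
Sum = 1738 = 11011001010
1s count = 6

even parity (6 ones in 11011001010)


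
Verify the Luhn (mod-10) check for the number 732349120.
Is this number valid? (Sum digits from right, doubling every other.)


Luhn sum = 39
39 mod 10 = 9

Invalid (Luhn sum mod 10 = 9)


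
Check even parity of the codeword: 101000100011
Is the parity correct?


Number of 1s: 5

No, parity error (5 ones)


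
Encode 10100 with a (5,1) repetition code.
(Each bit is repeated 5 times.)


Each bit -> 5 copies

1111100000111110000000000
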